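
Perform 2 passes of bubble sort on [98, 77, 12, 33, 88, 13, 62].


Initial: [98, 77, 12, 33, 88, 13, 62]
Pass 1: [77, 12, 33, 88, 13, 62, 98] (6 swaps)
Pass 2: [12, 33, 77, 13, 62, 88, 98] (4 swaps)

After 2 passes: [12, 33, 77, 13, 62, 88, 98]


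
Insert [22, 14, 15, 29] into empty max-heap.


Insert 22: [22]
Insert 14: [22, 14]
Insert 15: [22, 14, 15]
Insert 29: [29, 22, 15, 14]

Final heap: [29, 22, 15, 14]


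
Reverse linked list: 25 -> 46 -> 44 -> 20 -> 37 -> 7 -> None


Step 1: curr=25, set curr.next=prev(None) | reversed so far: 25
Step 2: curr=46, set curr.next=prev(25) | reversed so far: 46 -> 25
Step 3: curr=44, set curr.next=prev(46) | reversed so far: 44 -> 46 -> 25
Step 4: curr=20, set curr.next=prev(44) | reversed so far: 20 -> 44 -> 46 -> 25
Step 5: curr=37, set curr.next=prev(20) | reversed so far: 37 -> 20 -> 44 -> 46 -> 25
Step 6: curr=7, set curr.next=prev(37) | reversed so far: 7 -> 37 -> 20 -> 44 -> 46 -> 25

7 -> 37 -> 20 -> 44 -> 46 -> 25 -> None


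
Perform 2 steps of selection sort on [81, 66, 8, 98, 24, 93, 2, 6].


Initial: [81, 66, 8, 98, 24, 93, 2, 6]
Step 1: min=2 at 6
  Swap: [2, 66, 8, 98, 24, 93, 81, 6]
Step 2: min=6 at 7
  Swap: [2, 6, 8, 98, 24, 93, 81, 66]

After 2 steps: [2, 6, 8, 98, 24, 93, 81, 66]


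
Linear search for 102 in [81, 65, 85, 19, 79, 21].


i=0: 81!=102
i=1: 65!=102
i=2: 85!=102
i=3: 19!=102
i=4: 79!=102
i=5: 21!=102

Not found, 6 comps


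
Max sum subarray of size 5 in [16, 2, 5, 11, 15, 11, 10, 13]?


[0:5]: 49
[1:6]: 44
[2:7]: 52
[3:8]: 60

Max: 60 at [3:8]


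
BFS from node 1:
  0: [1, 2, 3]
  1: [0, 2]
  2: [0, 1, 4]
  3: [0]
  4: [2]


Visit 1, enqueue [0, 2]
Visit 0, enqueue [3]
Visit 2, enqueue [4]
Visit 3, enqueue []
Visit 4, enqueue []

BFS order: [1, 0, 2, 3, 4]


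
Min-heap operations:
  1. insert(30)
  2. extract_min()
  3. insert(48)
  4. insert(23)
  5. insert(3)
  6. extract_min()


insert(30) -> [30]
extract_min()->30, []
insert(48) -> [48]
insert(23) -> [23, 48]
insert(3) -> [3, 48, 23]
extract_min()->3, [23, 48]

Final heap: [23, 48]


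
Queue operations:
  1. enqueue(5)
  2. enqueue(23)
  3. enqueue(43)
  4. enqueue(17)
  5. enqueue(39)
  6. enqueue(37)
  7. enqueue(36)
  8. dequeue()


enqueue(5) -> [5]
enqueue(23) -> [5, 23]
enqueue(43) -> [5, 23, 43]
enqueue(17) -> [5, 23, 43, 17]
enqueue(39) -> [5, 23, 43, 17, 39]
enqueue(37) -> [5, 23, 43, 17, 39, 37]
enqueue(36) -> [5, 23, 43, 17, 39, 37, 36]
dequeue()->5, [23, 43, 17, 39, 37, 36]

Final queue: [23, 43, 17, 39, 37, 36]


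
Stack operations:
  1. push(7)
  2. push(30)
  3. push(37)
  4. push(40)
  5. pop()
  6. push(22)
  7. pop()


push(7) -> [7]
push(30) -> [7, 30]
push(37) -> [7, 30, 37]
push(40) -> [7, 30, 37, 40]
pop()->40, [7, 30, 37]
push(22) -> [7, 30, 37, 22]
pop()->22, [7, 30, 37]

Final stack: [7, 30, 37]


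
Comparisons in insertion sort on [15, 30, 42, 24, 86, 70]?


Algorithm: insertion sort
Input: [15, 30, 42, 24, 86, 70]
Sorted: [15, 24, 30, 42, 70, 86]

8


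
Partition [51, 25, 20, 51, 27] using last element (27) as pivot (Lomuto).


Pivot: 27
  25 <= 27: swap -> [25, 51, 20, 51, 27]
  20 <= 27: swap -> [25, 20, 51, 51, 27]
Place pivot at 2: [25, 20, 27, 51, 51]

Partitioned: [25, 20, 27, 51, 51]


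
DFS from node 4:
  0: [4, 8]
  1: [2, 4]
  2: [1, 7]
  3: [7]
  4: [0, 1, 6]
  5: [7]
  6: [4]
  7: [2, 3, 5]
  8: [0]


Visit 4, push [6, 1, 0]
Visit 0, push [8]
Visit 8, push []
Visit 1, push [2]
Visit 2, push [7]
Visit 7, push [5, 3]
Visit 3, push []
Visit 5, push []
Visit 6, push []

DFS order: [4, 0, 8, 1, 2, 7, 3, 5, 6]


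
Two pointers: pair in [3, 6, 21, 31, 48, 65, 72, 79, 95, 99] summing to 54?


lo=0(3)+hi=9(99)=102
lo=0(3)+hi=8(95)=98
lo=0(3)+hi=7(79)=82
lo=0(3)+hi=6(72)=75
lo=0(3)+hi=5(65)=68
lo=0(3)+hi=4(48)=51
lo=1(6)+hi=4(48)=54

Yes: 6+48=54


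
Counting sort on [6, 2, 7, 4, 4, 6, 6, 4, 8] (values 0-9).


Input: [6, 2, 7, 4, 4, 6, 6, 4, 8]
Counts: [0, 0, 1, 0, 3, 0, 3, 1, 1, 0]

Sorted: [2, 4, 4, 4, 6, 6, 6, 7, 8]


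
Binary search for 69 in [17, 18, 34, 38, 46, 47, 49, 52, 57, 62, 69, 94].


Step 1: lo=0, hi=11, mid=5, val=47
Step 2: lo=6, hi=11, mid=8, val=57
Step 3: lo=9, hi=11, mid=10, val=69

Found at index 10


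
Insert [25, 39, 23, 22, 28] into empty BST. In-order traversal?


Insert 25: root
Insert 39: R from 25
Insert 23: L from 25
Insert 22: L from 25 -> L from 23
Insert 28: R from 25 -> L from 39

In-order: [22, 23, 25, 28, 39]


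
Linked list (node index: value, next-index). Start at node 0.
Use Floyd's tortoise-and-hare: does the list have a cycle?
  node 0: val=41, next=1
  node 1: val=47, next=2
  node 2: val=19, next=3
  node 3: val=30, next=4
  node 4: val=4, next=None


Floyd's tortoise (slow, +1) and hare (fast, +2):
  init: slow=0, fast=0
  step 1: slow=1, fast=2
  step 2: slow=2, fast=4
  step 3: fast -> None, no cycle

Cycle: no


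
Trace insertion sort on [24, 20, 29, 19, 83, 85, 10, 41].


Initial: [24, 20, 29, 19, 83, 85, 10, 41]
Insert 20: [20, 24, 29, 19, 83, 85, 10, 41]
Insert 29: [20, 24, 29, 19, 83, 85, 10, 41]
Insert 19: [19, 20, 24, 29, 83, 85, 10, 41]
Insert 83: [19, 20, 24, 29, 83, 85, 10, 41]
Insert 85: [19, 20, 24, 29, 83, 85, 10, 41]
Insert 10: [10, 19, 20, 24, 29, 83, 85, 41]
Insert 41: [10, 19, 20, 24, 29, 41, 83, 85]

Sorted: [10, 19, 20, 24, 29, 41, 83, 85]


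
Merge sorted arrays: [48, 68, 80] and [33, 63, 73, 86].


Take 33 from B
Take 48 from A
Take 63 from B
Take 68 from A
Take 73 from B
Take 80 from A

Merged: [33, 48, 63, 68, 73, 80, 86]


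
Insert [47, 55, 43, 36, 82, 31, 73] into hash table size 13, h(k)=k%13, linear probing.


Insert 47: h=8 -> slot 8
Insert 55: h=3 -> slot 3
Insert 43: h=4 -> slot 4
Insert 36: h=10 -> slot 10
Insert 82: h=4, 1 probes -> slot 5
Insert 31: h=5, 1 probes -> slot 6
Insert 73: h=8, 1 probes -> slot 9

Table: [None, None, None, 55, 43, 82, 31, None, 47, 73, 36, None, None]


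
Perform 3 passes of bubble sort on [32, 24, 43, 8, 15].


Initial: [32, 24, 43, 8, 15]
Pass 1: [24, 32, 8, 15, 43] (3 swaps)
Pass 2: [24, 8, 15, 32, 43] (2 swaps)
Pass 3: [8, 15, 24, 32, 43] (2 swaps)

After 3 passes: [8, 15, 24, 32, 43]


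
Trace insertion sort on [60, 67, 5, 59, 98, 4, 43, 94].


Initial: [60, 67, 5, 59, 98, 4, 43, 94]
Insert 67: [60, 67, 5, 59, 98, 4, 43, 94]
Insert 5: [5, 60, 67, 59, 98, 4, 43, 94]
Insert 59: [5, 59, 60, 67, 98, 4, 43, 94]
Insert 98: [5, 59, 60, 67, 98, 4, 43, 94]
Insert 4: [4, 5, 59, 60, 67, 98, 43, 94]
Insert 43: [4, 5, 43, 59, 60, 67, 98, 94]
Insert 94: [4, 5, 43, 59, 60, 67, 94, 98]

Sorted: [4, 5, 43, 59, 60, 67, 94, 98]


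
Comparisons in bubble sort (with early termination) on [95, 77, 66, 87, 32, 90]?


Algorithm: bubble sort (with early termination)
Input: [95, 77, 66, 87, 32, 90]
Sorted: [32, 66, 77, 87, 90, 95]

15


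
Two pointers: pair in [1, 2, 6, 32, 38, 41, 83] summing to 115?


lo=0(1)+hi=6(83)=84
lo=1(2)+hi=6(83)=85
lo=2(6)+hi=6(83)=89
lo=3(32)+hi=6(83)=115

Yes: 32+83=115


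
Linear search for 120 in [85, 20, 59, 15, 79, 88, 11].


i=0: 85!=120
i=1: 20!=120
i=2: 59!=120
i=3: 15!=120
i=4: 79!=120
i=5: 88!=120
i=6: 11!=120

Not found, 7 comps


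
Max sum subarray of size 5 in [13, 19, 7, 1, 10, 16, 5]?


[0:5]: 50
[1:6]: 53
[2:7]: 39

Max: 53 at [1:6]


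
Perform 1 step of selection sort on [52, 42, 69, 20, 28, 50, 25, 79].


Initial: [52, 42, 69, 20, 28, 50, 25, 79]
Step 1: min=20 at 3
  Swap: [20, 42, 69, 52, 28, 50, 25, 79]

After 1 step: [20, 42, 69, 52, 28, 50, 25, 79]


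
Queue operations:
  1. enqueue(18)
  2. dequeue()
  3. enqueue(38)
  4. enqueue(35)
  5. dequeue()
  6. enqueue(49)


enqueue(18) -> [18]
dequeue()->18, []
enqueue(38) -> [38]
enqueue(35) -> [38, 35]
dequeue()->38, [35]
enqueue(49) -> [35, 49]

Final queue: [35, 49]


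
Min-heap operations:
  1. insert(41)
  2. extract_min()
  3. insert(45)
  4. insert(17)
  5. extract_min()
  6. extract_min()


insert(41) -> [41]
extract_min()->41, []
insert(45) -> [45]
insert(17) -> [17, 45]
extract_min()->17, [45]
extract_min()->45, []

Final heap: []


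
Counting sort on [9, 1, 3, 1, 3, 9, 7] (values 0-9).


Input: [9, 1, 3, 1, 3, 9, 7]
Counts: [0, 2, 0, 2, 0, 0, 0, 1, 0, 2]

Sorted: [1, 1, 3, 3, 7, 9, 9]


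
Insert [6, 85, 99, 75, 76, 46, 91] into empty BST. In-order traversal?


Insert 6: root
Insert 85: R from 6
Insert 99: R from 6 -> R from 85
Insert 75: R from 6 -> L from 85
Insert 76: R from 6 -> L from 85 -> R from 75
Insert 46: R from 6 -> L from 85 -> L from 75
Insert 91: R from 6 -> R from 85 -> L from 99

In-order: [6, 46, 75, 76, 85, 91, 99]


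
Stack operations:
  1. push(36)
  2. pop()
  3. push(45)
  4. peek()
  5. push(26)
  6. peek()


push(36) -> [36]
pop()->36, []
push(45) -> [45]
peek()->45
push(26) -> [45, 26]
peek()->26

Final stack: [45, 26]


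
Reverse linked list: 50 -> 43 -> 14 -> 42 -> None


Step 1: curr=50, set curr.next=prev(None) | reversed so far: 50
Step 2: curr=43, set curr.next=prev(50) | reversed so far: 43 -> 50
Step 3: curr=14, set curr.next=prev(43) | reversed so far: 14 -> 43 -> 50
Step 4: curr=42, set curr.next=prev(14) | reversed so far: 42 -> 14 -> 43 -> 50

42 -> 14 -> 43 -> 50 -> None


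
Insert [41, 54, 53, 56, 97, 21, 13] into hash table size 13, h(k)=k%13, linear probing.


Insert 41: h=2 -> slot 2
Insert 54: h=2, 1 probes -> slot 3
Insert 53: h=1 -> slot 1
Insert 56: h=4 -> slot 4
Insert 97: h=6 -> slot 6
Insert 21: h=8 -> slot 8
Insert 13: h=0 -> slot 0

Table: [13, 53, 41, 54, 56, None, 97, None, 21, None, None, None, None]


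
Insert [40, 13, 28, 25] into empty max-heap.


Insert 40: [40]
Insert 13: [40, 13]
Insert 28: [40, 13, 28]
Insert 25: [40, 25, 28, 13]

Final heap: [40, 25, 28, 13]


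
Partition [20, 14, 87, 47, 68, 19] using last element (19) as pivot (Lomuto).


Pivot: 19
  14 <= 19: swap -> [14, 20, 87, 47, 68, 19]
Place pivot at 1: [14, 19, 87, 47, 68, 20]

Partitioned: [14, 19, 87, 47, 68, 20]


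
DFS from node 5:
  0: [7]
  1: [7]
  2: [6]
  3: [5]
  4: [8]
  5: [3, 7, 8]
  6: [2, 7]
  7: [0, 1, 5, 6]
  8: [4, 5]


Visit 5, push [8, 7, 3]
Visit 3, push []
Visit 7, push [6, 1, 0]
Visit 0, push []
Visit 1, push []
Visit 6, push [2]
Visit 2, push []
Visit 8, push [4]
Visit 4, push []

DFS order: [5, 3, 7, 0, 1, 6, 2, 8, 4]


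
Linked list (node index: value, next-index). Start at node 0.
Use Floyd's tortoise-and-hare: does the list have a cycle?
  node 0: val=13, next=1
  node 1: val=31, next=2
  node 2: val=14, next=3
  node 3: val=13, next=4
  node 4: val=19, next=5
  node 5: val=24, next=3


Floyd's tortoise (slow, +1) and hare (fast, +2):
  init: slow=0, fast=0
  step 1: slow=1, fast=2
  step 2: slow=2, fast=4
  step 3: slow=3, fast=3
  slow == fast at node 3: cycle detected

Cycle: yes


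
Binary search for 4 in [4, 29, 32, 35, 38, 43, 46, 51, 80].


Step 1: lo=0, hi=8, mid=4, val=38
Step 2: lo=0, hi=3, mid=1, val=29
Step 3: lo=0, hi=0, mid=0, val=4

Found at index 0


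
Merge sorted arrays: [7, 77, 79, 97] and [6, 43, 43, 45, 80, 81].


Take 6 from B
Take 7 from A
Take 43 from B
Take 43 from B
Take 45 from B
Take 77 from A
Take 79 from A
Take 80 from B
Take 81 from B

Merged: [6, 7, 43, 43, 45, 77, 79, 80, 81, 97]


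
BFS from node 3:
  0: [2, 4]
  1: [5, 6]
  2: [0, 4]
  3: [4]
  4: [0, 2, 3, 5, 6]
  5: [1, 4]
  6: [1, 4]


Visit 3, enqueue [4]
Visit 4, enqueue [0, 2, 5, 6]
Visit 0, enqueue []
Visit 2, enqueue []
Visit 5, enqueue [1]
Visit 6, enqueue []
Visit 1, enqueue []

BFS order: [3, 4, 0, 2, 5, 6, 1]


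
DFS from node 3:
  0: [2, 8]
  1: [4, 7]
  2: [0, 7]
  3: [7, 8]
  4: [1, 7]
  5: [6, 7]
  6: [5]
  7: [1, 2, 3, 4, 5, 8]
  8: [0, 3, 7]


Visit 3, push [8, 7]
Visit 7, push [8, 5, 4, 2, 1]
Visit 1, push [4]
Visit 4, push []
Visit 2, push [0]
Visit 0, push [8]
Visit 8, push []
Visit 5, push [6]
Visit 6, push []

DFS order: [3, 7, 1, 4, 2, 0, 8, 5, 6]


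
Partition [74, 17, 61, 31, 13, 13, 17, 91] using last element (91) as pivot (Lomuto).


Pivot: 91
  74 <= 91: advance i (no swap)
  17 <= 91: advance i (no swap)
  61 <= 91: advance i (no swap)
  31 <= 91: advance i (no swap)
  13 <= 91: advance i (no swap)
  13 <= 91: advance i (no swap)
  17 <= 91: advance i (no swap)
Place pivot at 7: [74, 17, 61, 31, 13, 13, 17, 91]

Partitioned: [74, 17, 61, 31, 13, 13, 17, 91]


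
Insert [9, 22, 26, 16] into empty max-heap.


Insert 9: [9]
Insert 22: [22, 9]
Insert 26: [26, 9, 22]
Insert 16: [26, 16, 22, 9]

Final heap: [26, 16, 22, 9]


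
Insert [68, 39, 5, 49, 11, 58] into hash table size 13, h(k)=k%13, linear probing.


Insert 68: h=3 -> slot 3
Insert 39: h=0 -> slot 0
Insert 5: h=5 -> slot 5
Insert 49: h=10 -> slot 10
Insert 11: h=11 -> slot 11
Insert 58: h=6 -> slot 6

Table: [39, None, None, 68, None, 5, 58, None, None, None, 49, 11, None]


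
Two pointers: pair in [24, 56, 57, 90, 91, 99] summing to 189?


lo=0(24)+hi=5(99)=123
lo=1(56)+hi=5(99)=155
lo=2(57)+hi=5(99)=156
lo=3(90)+hi=5(99)=189

Yes: 90+99=189


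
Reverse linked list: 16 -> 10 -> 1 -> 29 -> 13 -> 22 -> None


Step 1: curr=16, set curr.next=prev(None) | reversed so far: 16
Step 2: curr=10, set curr.next=prev(16) | reversed so far: 10 -> 16
Step 3: curr=1, set curr.next=prev(10) | reversed so far: 1 -> 10 -> 16
Step 4: curr=29, set curr.next=prev(1) | reversed so far: 29 -> 1 -> 10 -> 16
Step 5: curr=13, set curr.next=prev(29) | reversed so far: 13 -> 29 -> 1 -> 10 -> 16
Step 6: curr=22, set curr.next=prev(13) | reversed so far: 22 -> 13 -> 29 -> 1 -> 10 -> 16

22 -> 13 -> 29 -> 1 -> 10 -> 16 -> None


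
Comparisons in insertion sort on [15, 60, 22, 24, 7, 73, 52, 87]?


Algorithm: insertion sort
Input: [15, 60, 22, 24, 7, 73, 52, 87]
Sorted: [7, 15, 22, 24, 52, 60, 73, 87]

14


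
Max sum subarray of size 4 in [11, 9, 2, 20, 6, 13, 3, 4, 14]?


[0:4]: 42
[1:5]: 37
[2:6]: 41
[3:7]: 42
[4:8]: 26
[5:9]: 34

Max: 42 at [0:4]


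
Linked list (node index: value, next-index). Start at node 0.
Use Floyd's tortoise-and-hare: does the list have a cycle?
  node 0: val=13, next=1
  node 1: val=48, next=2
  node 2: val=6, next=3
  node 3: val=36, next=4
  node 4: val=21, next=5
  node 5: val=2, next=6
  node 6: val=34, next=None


Floyd's tortoise (slow, +1) and hare (fast, +2):
  init: slow=0, fast=0
  step 1: slow=1, fast=2
  step 2: slow=2, fast=4
  step 3: slow=3, fast=6
  step 4: fast -> None, no cycle

Cycle: no


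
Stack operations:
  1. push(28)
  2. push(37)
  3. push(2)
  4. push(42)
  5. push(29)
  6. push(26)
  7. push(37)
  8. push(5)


push(28) -> [28]
push(37) -> [28, 37]
push(2) -> [28, 37, 2]
push(42) -> [28, 37, 2, 42]
push(29) -> [28, 37, 2, 42, 29]
push(26) -> [28, 37, 2, 42, 29, 26]
push(37) -> [28, 37, 2, 42, 29, 26, 37]
push(5) -> [28, 37, 2, 42, 29, 26, 37, 5]

Final stack: [28, 37, 2, 42, 29, 26, 37, 5]


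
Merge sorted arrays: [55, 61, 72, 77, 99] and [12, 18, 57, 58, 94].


Take 12 from B
Take 18 from B
Take 55 from A
Take 57 from B
Take 58 from B
Take 61 from A
Take 72 from A
Take 77 from A
Take 94 from B

Merged: [12, 18, 55, 57, 58, 61, 72, 77, 94, 99]


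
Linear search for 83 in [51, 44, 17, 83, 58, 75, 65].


i=0: 51!=83
i=1: 44!=83
i=2: 17!=83
i=3: 83==83 found!

Found at 3, 4 comps


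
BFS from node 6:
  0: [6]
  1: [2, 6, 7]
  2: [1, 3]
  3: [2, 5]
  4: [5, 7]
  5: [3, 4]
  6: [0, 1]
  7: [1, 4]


Visit 6, enqueue [0, 1]
Visit 0, enqueue []
Visit 1, enqueue [2, 7]
Visit 2, enqueue [3]
Visit 7, enqueue [4]
Visit 3, enqueue [5]
Visit 4, enqueue []
Visit 5, enqueue []

BFS order: [6, 0, 1, 2, 7, 3, 4, 5]


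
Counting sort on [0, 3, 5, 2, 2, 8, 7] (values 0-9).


Input: [0, 3, 5, 2, 2, 8, 7]
Counts: [1, 0, 2, 1, 0, 1, 0, 1, 1, 0]

Sorted: [0, 2, 2, 3, 5, 7, 8]


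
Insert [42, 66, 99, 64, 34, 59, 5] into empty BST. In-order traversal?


Insert 42: root
Insert 66: R from 42
Insert 99: R from 42 -> R from 66
Insert 64: R from 42 -> L from 66
Insert 34: L from 42
Insert 59: R from 42 -> L from 66 -> L from 64
Insert 5: L from 42 -> L from 34

In-order: [5, 34, 42, 59, 64, 66, 99]


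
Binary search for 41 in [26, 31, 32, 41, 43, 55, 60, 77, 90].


Step 1: lo=0, hi=8, mid=4, val=43
Step 2: lo=0, hi=3, mid=1, val=31
Step 3: lo=2, hi=3, mid=2, val=32
Step 4: lo=3, hi=3, mid=3, val=41

Found at index 3


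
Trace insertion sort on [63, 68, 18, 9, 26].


Initial: [63, 68, 18, 9, 26]
Insert 68: [63, 68, 18, 9, 26]
Insert 18: [18, 63, 68, 9, 26]
Insert 9: [9, 18, 63, 68, 26]
Insert 26: [9, 18, 26, 63, 68]

Sorted: [9, 18, 26, 63, 68]


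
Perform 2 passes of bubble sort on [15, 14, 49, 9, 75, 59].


Initial: [15, 14, 49, 9, 75, 59]
Pass 1: [14, 15, 9, 49, 59, 75] (3 swaps)
Pass 2: [14, 9, 15, 49, 59, 75] (1 swaps)

After 2 passes: [14, 9, 15, 49, 59, 75]


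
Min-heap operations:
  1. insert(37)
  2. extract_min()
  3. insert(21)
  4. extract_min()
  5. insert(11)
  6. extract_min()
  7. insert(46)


insert(37) -> [37]
extract_min()->37, []
insert(21) -> [21]
extract_min()->21, []
insert(11) -> [11]
extract_min()->11, []
insert(46) -> [46]

Final heap: [46]


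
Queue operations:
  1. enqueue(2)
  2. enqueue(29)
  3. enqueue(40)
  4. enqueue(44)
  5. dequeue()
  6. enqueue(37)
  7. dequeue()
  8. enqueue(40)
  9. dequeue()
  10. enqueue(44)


enqueue(2) -> [2]
enqueue(29) -> [2, 29]
enqueue(40) -> [2, 29, 40]
enqueue(44) -> [2, 29, 40, 44]
dequeue()->2, [29, 40, 44]
enqueue(37) -> [29, 40, 44, 37]
dequeue()->29, [40, 44, 37]
enqueue(40) -> [40, 44, 37, 40]
dequeue()->40, [44, 37, 40]
enqueue(44) -> [44, 37, 40, 44]

Final queue: [44, 37, 40, 44]


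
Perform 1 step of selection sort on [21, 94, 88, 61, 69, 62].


Initial: [21, 94, 88, 61, 69, 62]
Step 1: min=21 at 0
  Swap: [21, 94, 88, 61, 69, 62]

After 1 step: [21, 94, 88, 61, 69, 62]


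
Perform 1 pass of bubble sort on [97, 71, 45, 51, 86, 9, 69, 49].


Initial: [97, 71, 45, 51, 86, 9, 69, 49]
Pass 1: [71, 45, 51, 86, 9, 69, 49, 97] (7 swaps)

After 1 pass: [71, 45, 51, 86, 9, 69, 49, 97]


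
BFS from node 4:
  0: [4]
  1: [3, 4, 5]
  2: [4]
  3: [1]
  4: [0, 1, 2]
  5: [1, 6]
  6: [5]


Visit 4, enqueue [0, 1, 2]
Visit 0, enqueue []
Visit 1, enqueue [3, 5]
Visit 2, enqueue []
Visit 3, enqueue []
Visit 5, enqueue [6]
Visit 6, enqueue []

BFS order: [4, 0, 1, 2, 3, 5, 6]


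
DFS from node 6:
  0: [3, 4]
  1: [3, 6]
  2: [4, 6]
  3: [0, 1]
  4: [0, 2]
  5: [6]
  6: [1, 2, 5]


Visit 6, push [5, 2, 1]
Visit 1, push [3]
Visit 3, push [0]
Visit 0, push [4]
Visit 4, push [2]
Visit 2, push []
Visit 5, push []

DFS order: [6, 1, 3, 0, 4, 2, 5]


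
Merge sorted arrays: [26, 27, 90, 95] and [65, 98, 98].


Take 26 from A
Take 27 from A
Take 65 from B
Take 90 from A
Take 95 from A

Merged: [26, 27, 65, 90, 95, 98, 98]


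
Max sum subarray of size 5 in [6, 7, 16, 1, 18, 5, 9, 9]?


[0:5]: 48
[1:6]: 47
[2:7]: 49
[3:8]: 42

Max: 49 at [2:7]


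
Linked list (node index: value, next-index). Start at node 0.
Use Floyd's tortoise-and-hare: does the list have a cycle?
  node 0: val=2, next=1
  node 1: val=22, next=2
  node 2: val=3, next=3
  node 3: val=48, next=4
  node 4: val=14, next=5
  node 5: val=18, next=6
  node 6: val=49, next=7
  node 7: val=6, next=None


Floyd's tortoise (slow, +1) and hare (fast, +2):
  init: slow=0, fast=0
  step 1: slow=1, fast=2
  step 2: slow=2, fast=4
  step 3: slow=3, fast=6
  step 4: fast 6->7->None, no cycle

Cycle: no


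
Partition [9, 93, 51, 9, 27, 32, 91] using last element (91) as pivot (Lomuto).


Pivot: 91
  9 <= 91: advance i (no swap)
  51 <= 91: swap -> [9, 51, 93, 9, 27, 32, 91]
  9 <= 91: swap -> [9, 51, 9, 93, 27, 32, 91]
  27 <= 91: swap -> [9, 51, 9, 27, 93, 32, 91]
  32 <= 91: swap -> [9, 51, 9, 27, 32, 93, 91]
Place pivot at 5: [9, 51, 9, 27, 32, 91, 93]

Partitioned: [9, 51, 9, 27, 32, 91, 93]


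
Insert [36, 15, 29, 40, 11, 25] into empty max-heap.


Insert 36: [36]
Insert 15: [36, 15]
Insert 29: [36, 15, 29]
Insert 40: [40, 36, 29, 15]
Insert 11: [40, 36, 29, 15, 11]
Insert 25: [40, 36, 29, 15, 11, 25]

Final heap: [40, 36, 29, 15, 11, 25]


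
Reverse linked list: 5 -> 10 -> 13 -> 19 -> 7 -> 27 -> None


Step 1: curr=5, set curr.next=prev(None) | reversed so far: 5
Step 2: curr=10, set curr.next=prev(5) | reversed so far: 10 -> 5
Step 3: curr=13, set curr.next=prev(10) | reversed so far: 13 -> 10 -> 5
Step 4: curr=19, set curr.next=prev(13) | reversed so far: 19 -> 13 -> 10 -> 5
Step 5: curr=7, set curr.next=prev(19) | reversed so far: 7 -> 19 -> 13 -> 10 -> 5
Step 6: curr=27, set curr.next=prev(7) | reversed so far: 27 -> 7 -> 19 -> 13 -> 10 -> 5

27 -> 7 -> 19 -> 13 -> 10 -> 5 -> None


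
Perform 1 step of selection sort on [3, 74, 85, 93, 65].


Initial: [3, 74, 85, 93, 65]
Step 1: min=3 at 0
  Swap: [3, 74, 85, 93, 65]

After 1 step: [3, 74, 85, 93, 65]


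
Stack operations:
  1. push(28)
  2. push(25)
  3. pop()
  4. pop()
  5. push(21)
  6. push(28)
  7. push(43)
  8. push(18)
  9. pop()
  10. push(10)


push(28) -> [28]
push(25) -> [28, 25]
pop()->25, [28]
pop()->28, []
push(21) -> [21]
push(28) -> [21, 28]
push(43) -> [21, 28, 43]
push(18) -> [21, 28, 43, 18]
pop()->18, [21, 28, 43]
push(10) -> [21, 28, 43, 10]

Final stack: [21, 28, 43, 10]


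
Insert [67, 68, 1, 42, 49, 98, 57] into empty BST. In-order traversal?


Insert 67: root
Insert 68: R from 67
Insert 1: L from 67
Insert 42: L from 67 -> R from 1
Insert 49: L from 67 -> R from 1 -> R from 42
Insert 98: R from 67 -> R from 68
Insert 57: L from 67 -> R from 1 -> R from 42 -> R from 49

In-order: [1, 42, 49, 57, 67, 68, 98]


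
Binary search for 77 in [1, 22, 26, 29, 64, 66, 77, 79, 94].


Step 1: lo=0, hi=8, mid=4, val=64
Step 2: lo=5, hi=8, mid=6, val=77

Found at index 6


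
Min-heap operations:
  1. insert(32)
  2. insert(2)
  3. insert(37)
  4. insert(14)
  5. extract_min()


insert(32) -> [32]
insert(2) -> [2, 32]
insert(37) -> [2, 32, 37]
insert(14) -> [2, 14, 37, 32]
extract_min()->2, [14, 32, 37]

Final heap: [14, 32, 37]


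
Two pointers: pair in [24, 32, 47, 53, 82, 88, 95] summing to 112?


lo=0(24)+hi=6(95)=119
lo=0(24)+hi=5(88)=112

Yes: 24+88=112


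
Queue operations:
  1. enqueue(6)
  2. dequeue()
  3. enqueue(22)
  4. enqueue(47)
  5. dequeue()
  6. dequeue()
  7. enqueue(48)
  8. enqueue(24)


enqueue(6) -> [6]
dequeue()->6, []
enqueue(22) -> [22]
enqueue(47) -> [22, 47]
dequeue()->22, [47]
dequeue()->47, []
enqueue(48) -> [48]
enqueue(24) -> [48, 24]

Final queue: [48, 24]


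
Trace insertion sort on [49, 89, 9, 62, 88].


Initial: [49, 89, 9, 62, 88]
Insert 89: [49, 89, 9, 62, 88]
Insert 9: [9, 49, 89, 62, 88]
Insert 62: [9, 49, 62, 89, 88]
Insert 88: [9, 49, 62, 88, 89]

Sorted: [9, 49, 62, 88, 89]


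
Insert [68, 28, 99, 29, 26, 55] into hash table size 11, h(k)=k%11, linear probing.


Insert 68: h=2 -> slot 2
Insert 28: h=6 -> slot 6
Insert 99: h=0 -> slot 0
Insert 29: h=7 -> slot 7
Insert 26: h=4 -> slot 4
Insert 55: h=0, 1 probes -> slot 1

Table: [99, 55, 68, None, 26, None, 28, 29, None, None, None]


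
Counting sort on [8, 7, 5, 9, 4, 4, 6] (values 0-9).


Input: [8, 7, 5, 9, 4, 4, 6]
Counts: [0, 0, 0, 0, 2, 1, 1, 1, 1, 1]

Sorted: [4, 4, 5, 6, 7, 8, 9]


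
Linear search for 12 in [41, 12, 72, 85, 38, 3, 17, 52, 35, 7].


i=0: 41!=12
i=1: 12==12 found!

Found at 1, 2 comps


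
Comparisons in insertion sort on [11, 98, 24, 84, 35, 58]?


Algorithm: insertion sort
Input: [11, 98, 24, 84, 35, 58]
Sorted: [11, 24, 35, 58, 84, 98]

11


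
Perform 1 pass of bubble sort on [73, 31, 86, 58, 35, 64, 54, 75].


Initial: [73, 31, 86, 58, 35, 64, 54, 75]
Pass 1: [31, 73, 58, 35, 64, 54, 75, 86] (6 swaps)

After 1 pass: [31, 73, 58, 35, 64, 54, 75, 86]


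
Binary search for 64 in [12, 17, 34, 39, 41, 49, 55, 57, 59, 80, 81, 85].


Step 1: lo=0, hi=11, mid=5, val=49
Step 2: lo=6, hi=11, mid=8, val=59
Step 3: lo=9, hi=11, mid=10, val=81
Step 4: lo=9, hi=9, mid=9, val=80

Not found


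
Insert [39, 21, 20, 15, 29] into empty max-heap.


Insert 39: [39]
Insert 21: [39, 21]
Insert 20: [39, 21, 20]
Insert 15: [39, 21, 20, 15]
Insert 29: [39, 29, 20, 15, 21]

Final heap: [39, 29, 20, 15, 21]


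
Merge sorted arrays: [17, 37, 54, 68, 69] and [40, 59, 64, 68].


Take 17 from A
Take 37 from A
Take 40 from B
Take 54 from A
Take 59 from B
Take 64 from B
Take 68 from A
Take 68 from B

Merged: [17, 37, 40, 54, 59, 64, 68, 68, 69]


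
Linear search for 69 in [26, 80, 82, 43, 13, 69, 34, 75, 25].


i=0: 26!=69
i=1: 80!=69
i=2: 82!=69
i=3: 43!=69
i=4: 13!=69
i=5: 69==69 found!

Found at 5, 6 comps


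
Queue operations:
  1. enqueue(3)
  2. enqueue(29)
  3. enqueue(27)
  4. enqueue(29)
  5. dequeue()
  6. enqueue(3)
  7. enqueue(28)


enqueue(3) -> [3]
enqueue(29) -> [3, 29]
enqueue(27) -> [3, 29, 27]
enqueue(29) -> [3, 29, 27, 29]
dequeue()->3, [29, 27, 29]
enqueue(3) -> [29, 27, 29, 3]
enqueue(28) -> [29, 27, 29, 3, 28]

Final queue: [29, 27, 29, 3, 28]


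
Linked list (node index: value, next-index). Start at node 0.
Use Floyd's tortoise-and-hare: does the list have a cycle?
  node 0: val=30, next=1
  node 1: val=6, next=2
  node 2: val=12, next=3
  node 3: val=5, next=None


Floyd's tortoise (slow, +1) and hare (fast, +2):
  init: slow=0, fast=0
  step 1: slow=1, fast=2
  step 2: fast 2->3->None, no cycle

Cycle: no


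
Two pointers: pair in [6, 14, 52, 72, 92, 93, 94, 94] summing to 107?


lo=0(6)+hi=7(94)=100
lo=1(14)+hi=7(94)=108
lo=1(14)+hi=6(94)=108
lo=1(14)+hi=5(93)=107

Yes: 14+93=107


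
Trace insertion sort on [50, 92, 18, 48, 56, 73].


Initial: [50, 92, 18, 48, 56, 73]
Insert 92: [50, 92, 18, 48, 56, 73]
Insert 18: [18, 50, 92, 48, 56, 73]
Insert 48: [18, 48, 50, 92, 56, 73]
Insert 56: [18, 48, 50, 56, 92, 73]
Insert 73: [18, 48, 50, 56, 73, 92]

Sorted: [18, 48, 50, 56, 73, 92]


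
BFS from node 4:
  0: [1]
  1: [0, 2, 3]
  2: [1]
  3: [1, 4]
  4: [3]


Visit 4, enqueue [3]
Visit 3, enqueue [1]
Visit 1, enqueue [0, 2]
Visit 0, enqueue []
Visit 2, enqueue []

BFS order: [4, 3, 1, 0, 2]


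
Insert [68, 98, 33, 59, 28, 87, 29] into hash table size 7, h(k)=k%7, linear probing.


Insert 68: h=5 -> slot 5
Insert 98: h=0 -> slot 0
Insert 33: h=5, 1 probes -> slot 6
Insert 59: h=3 -> slot 3
Insert 28: h=0, 1 probes -> slot 1
Insert 87: h=3, 1 probes -> slot 4
Insert 29: h=1, 1 probes -> slot 2

Table: [98, 28, 29, 59, 87, 68, 33]


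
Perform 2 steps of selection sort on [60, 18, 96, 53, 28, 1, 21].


Initial: [60, 18, 96, 53, 28, 1, 21]
Step 1: min=1 at 5
  Swap: [1, 18, 96, 53, 28, 60, 21]
Step 2: min=18 at 1
  Swap: [1, 18, 96, 53, 28, 60, 21]

After 2 steps: [1, 18, 96, 53, 28, 60, 21]


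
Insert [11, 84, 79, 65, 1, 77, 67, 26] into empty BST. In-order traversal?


Insert 11: root
Insert 84: R from 11
Insert 79: R from 11 -> L from 84
Insert 65: R from 11 -> L from 84 -> L from 79
Insert 1: L from 11
Insert 77: R from 11 -> L from 84 -> L from 79 -> R from 65
Insert 67: R from 11 -> L from 84 -> L from 79 -> R from 65 -> L from 77
Insert 26: R from 11 -> L from 84 -> L from 79 -> L from 65

In-order: [1, 11, 26, 65, 67, 77, 79, 84]


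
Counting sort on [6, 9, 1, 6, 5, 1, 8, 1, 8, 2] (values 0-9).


Input: [6, 9, 1, 6, 5, 1, 8, 1, 8, 2]
Counts: [0, 3, 1, 0, 0, 1, 2, 0, 2, 1]

Sorted: [1, 1, 1, 2, 5, 6, 6, 8, 8, 9]


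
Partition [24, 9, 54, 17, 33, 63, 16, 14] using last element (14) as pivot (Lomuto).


Pivot: 14
  9 <= 14: swap -> [9, 24, 54, 17, 33, 63, 16, 14]
Place pivot at 1: [9, 14, 54, 17, 33, 63, 16, 24]

Partitioned: [9, 14, 54, 17, 33, 63, 16, 24]


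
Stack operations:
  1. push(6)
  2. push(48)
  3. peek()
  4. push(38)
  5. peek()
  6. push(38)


push(6) -> [6]
push(48) -> [6, 48]
peek()->48
push(38) -> [6, 48, 38]
peek()->38
push(38) -> [6, 48, 38, 38]

Final stack: [6, 48, 38, 38]


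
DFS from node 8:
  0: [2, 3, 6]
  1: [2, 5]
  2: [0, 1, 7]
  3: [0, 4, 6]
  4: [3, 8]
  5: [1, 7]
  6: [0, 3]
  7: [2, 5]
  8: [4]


Visit 8, push [4]
Visit 4, push [3]
Visit 3, push [6, 0]
Visit 0, push [6, 2]
Visit 2, push [7, 1]
Visit 1, push [5]
Visit 5, push [7]
Visit 7, push []
Visit 6, push []

DFS order: [8, 4, 3, 0, 2, 1, 5, 7, 6]


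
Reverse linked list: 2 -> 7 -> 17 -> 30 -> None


Step 1: curr=2, set curr.next=prev(None) | reversed so far: 2
Step 2: curr=7, set curr.next=prev(2) | reversed so far: 7 -> 2
Step 3: curr=17, set curr.next=prev(7) | reversed so far: 17 -> 7 -> 2
Step 4: curr=30, set curr.next=prev(17) | reversed so far: 30 -> 17 -> 7 -> 2

30 -> 17 -> 7 -> 2 -> None


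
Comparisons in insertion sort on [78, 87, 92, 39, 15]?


Algorithm: insertion sort
Input: [78, 87, 92, 39, 15]
Sorted: [15, 39, 78, 87, 92]

9


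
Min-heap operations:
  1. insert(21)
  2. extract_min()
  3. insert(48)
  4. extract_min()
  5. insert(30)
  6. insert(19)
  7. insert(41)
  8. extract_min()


insert(21) -> [21]
extract_min()->21, []
insert(48) -> [48]
extract_min()->48, []
insert(30) -> [30]
insert(19) -> [19, 30]
insert(41) -> [19, 30, 41]
extract_min()->19, [30, 41]

Final heap: [30, 41]


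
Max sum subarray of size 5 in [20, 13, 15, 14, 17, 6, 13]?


[0:5]: 79
[1:6]: 65
[2:7]: 65

Max: 79 at [0:5]


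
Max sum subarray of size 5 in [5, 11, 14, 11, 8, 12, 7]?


[0:5]: 49
[1:6]: 56
[2:7]: 52

Max: 56 at [1:6]


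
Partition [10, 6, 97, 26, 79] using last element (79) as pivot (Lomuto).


Pivot: 79
  10 <= 79: advance i (no swap)
  6 <= 79: advance i (no swap)
  26 <= 79: swap -> [10, 6, 26, 97, 79]
Place pivot at 3: [10, 6, 26, 79, 97]

Partitioned: [10, 6, 26, 79, 97]


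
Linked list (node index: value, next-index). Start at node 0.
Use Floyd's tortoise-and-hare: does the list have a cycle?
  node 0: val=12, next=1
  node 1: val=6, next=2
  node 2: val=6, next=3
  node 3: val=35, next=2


Floyd's tortoise (slow, +1) and hare (fast, +2):
  init: slow=0, fast=0
  step 1: slow=1, fast=2
  step 2: slow=2, fast=2
  slow == fast at node 2: cycle detected

Cycle: yes


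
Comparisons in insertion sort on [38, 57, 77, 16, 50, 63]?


Algorithm: insertion sort
Input: [38, 57, 77, 16, 50, 63]
Sorted: [16, 38, 50, 57, 63, 77]

10


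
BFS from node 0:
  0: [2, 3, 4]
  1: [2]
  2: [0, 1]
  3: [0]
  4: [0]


Visit 0, enqueue [2, 3, 4]
Visit 2, enqueue [1]
Visit 3, enqueue []
Visit 4, enqueue []
Visit 1, enqueue []

BFS order: [0, 2, 3, 4, 1]


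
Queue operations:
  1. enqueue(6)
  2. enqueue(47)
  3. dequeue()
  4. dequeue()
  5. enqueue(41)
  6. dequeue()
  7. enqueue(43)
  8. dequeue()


enqueue(6) -> [6]
enqueue(47) -> [6, 47]
dequeue()->6, [47]
dequeue()->47, []
enqueue(41) -> [41]
dequeue()->41, []
enqueue(43) -> [43]
dequeue()->43, []

Final queue: []


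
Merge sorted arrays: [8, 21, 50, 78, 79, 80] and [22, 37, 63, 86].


Take 8 from A
Take 21 from A
Take 22 from B
Take 37 from B
Take 50 from A
Take 63 from B
Take 78 from A
Take 79 from A
Take 80 from A

Merged: [8, 21, 22, 37, 50, 63, 78, 79, 80, 86]


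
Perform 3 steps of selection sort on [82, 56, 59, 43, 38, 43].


Initial: [82, 56, 59, 43, 38, 43]
Step 1: min=38 at 4
  Swap: [38, 56, 59, 43, 82, 43]
Step 2: min=43 at 3
  Swap: [38, 43, 59, 56, 82, 43]
Step 3: min=43 at 5
  Swap: [38, 43, 43, 56, 82, 59]

After 3 steps: [38, 43, 43, 56, 82, 59]


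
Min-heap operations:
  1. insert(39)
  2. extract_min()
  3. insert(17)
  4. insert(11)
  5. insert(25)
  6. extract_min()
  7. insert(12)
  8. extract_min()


insert(39) -> [39]
extract_min()->39, []
insert(17) -> [17]
insert(11) -> [11, 17]
insert(25) -> [11, 17, 25]
extract_min()->11, [17, 25]
insert(12) -> [12, 25, 17]
extract_min()->12, [17, 25]

Final heap: [17, 25]


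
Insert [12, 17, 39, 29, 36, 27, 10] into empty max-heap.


Insert 12: [12]
Insert 17: [17, 12]
Insert 39: [39, 12, 17]
Insert 29: [39, 29, 17, 12]
Insert 36: [39, 36, 17, 12, 29]
Insert 27: [39, 36, 27, 12, 29, 17]
Insert 10: [39, 36, 27, 12, 29, 17, 10]

Final heap: [39, 36, 27, 12, 29, 17, 10]


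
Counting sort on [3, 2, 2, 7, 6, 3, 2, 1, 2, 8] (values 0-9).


Input: [3, 2, 2, 7, 6, 3, 2, 1, 2, 8]
Counts: [0, 1, 4, 2, 0, 0, 1, 1, 1, 0]

Sorted: [1, 2, 2, 2, 2, 3, 3, 6, 7, 8]


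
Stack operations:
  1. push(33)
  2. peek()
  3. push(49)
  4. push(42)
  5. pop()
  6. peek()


push(33) -> [33]
peek()->33
push(49) -> [33, 49]
push(42) -> [33, 49, 42]
pop()->42, [33, 49]
peek()->49

Final stack: [33, 49]


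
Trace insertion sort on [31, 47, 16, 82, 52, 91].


Initial: [31, 47, 16, 82, 52, 91]
Insert 47: [31, 47, 16, 82, 52, 91]
Insert 16: [16, 31, 47, 82, 52, 91]
Insert 82: [16, 31, 47, 82, 52, 91]
Insert 52: [16, 31, 47, 52, 82, 91]
Insert 91: [16, 31, 47, 52, 82, 91]

Sorted: [16, 31, 47, 52, 82, 91]


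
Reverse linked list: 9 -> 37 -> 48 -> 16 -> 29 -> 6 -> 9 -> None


Step 1: curr=9, set curr.next=prev(None) | reversed so far: 9
Step 2: curr=37, set curr.next=prev(9) | reversed so far: 37 -> 9
Step 3: curr=48, set curr.next=prev(37) | reversed so far: 48 -> 37 -> 9
Step 4: curr=16, set curr.next=prev(48) | reversed so far: 16 -> 48 -> 37 -> 9
Step 5: curr=29, set curr.next=prev(16) | reversed so far: 29 -> 16 -> 48 -> 37 -> 9
Step 6: curr=6, set curr.next=prev(29) | reversed so far: 6 -> 29 -> 16 -> 48 -> 37 -> 9
Step 7: curr=9, set curr.next=prev(6) | reversed so far: 9 -> 6 -> 29 -> 16 -> 48 -> 37 -> 9

9 -> 6 -> 29 -> 16 -> 48 -> 37 -> 9 -> None


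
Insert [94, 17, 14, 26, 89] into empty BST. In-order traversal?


Insert 94: root
Insert 17: L from 94
Insert 14: L from 94 -> L from 17
Insert 26: L from 94 -> R from 17
Insert 89: L from 94 -> R from 17 -> R from 26

In-order: [14, 17, 26, 89, 94]


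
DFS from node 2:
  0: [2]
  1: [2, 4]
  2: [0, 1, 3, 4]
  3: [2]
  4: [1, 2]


Visit 2, push [4, 3, 1, 0]
Visit 0, push []
Visit 1, push [4]
Visit 4, push []
Visit 3, push []

DFS order: [2, 0, 1, 4, 3]


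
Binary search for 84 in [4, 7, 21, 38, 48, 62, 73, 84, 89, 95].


Step 1: lo=0, hi=9, mid=4, val=48
Step 2: lo=5, hi=9, mid=7, val=84

Found at index 7


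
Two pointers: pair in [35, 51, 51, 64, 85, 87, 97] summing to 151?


lo=0(35)+hi=6(97)=132
lo=1(51)+hi=6(97)=148
lo=2(51)+hi=6(97)=148
lo=3(64)+hi=6(97)=161
lo=3(64)+hi=5(87)=151

Yes: 64+87=151


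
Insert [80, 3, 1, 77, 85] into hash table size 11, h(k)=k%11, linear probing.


Insert 80: h=3 -> slot 3
Insert 3: h=3, 1 probes -> slot 4
Insert 1: h=1 -> slot 1
Insert 77: h=0 -> slot 0
Insert 85: h=8 -> slot 8

Table: [77, 1, None, 80, 3, None, None, None, 85, None, None]


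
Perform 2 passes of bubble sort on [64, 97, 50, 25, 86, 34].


Initial: [64, 97, 50, 25, 86, 34]
Pass 1: [64, 50, 25, 86, 34, 97] (4 swaps)
Pass 2: [50, 25, 64, 34, 86, 97] (3 swaps)

After 2 passes: [50, 25, 64, 34, 86, 97]


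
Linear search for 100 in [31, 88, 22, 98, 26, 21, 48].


i=0: 31!=100
i=1: 88!=100
i=2: 22!=100
i=3: 98!=100
i=4: 26!=100
i=5: 21!=100
i=6: 48!=100

Not found, 7 comps


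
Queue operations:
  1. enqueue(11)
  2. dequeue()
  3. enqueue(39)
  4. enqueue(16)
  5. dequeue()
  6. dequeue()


enqueue(11) -> [11]
dequeue()->11, []
enqueue(39) -> [39]
enqueue(16) -> [39, 16]
dequeue()->39, [16]
dequeue()->16, []

Final queue: []


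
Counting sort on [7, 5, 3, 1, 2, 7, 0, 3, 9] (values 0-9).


Input: [7, 5, 3, 1, 2, 7, 0, 3, 9]
Counts: [1, 1, 1, 2, 0, 1, 0, 2, 0, 1]

Sorted: [0, 1, 2, 3, 3, 5, 7, 7, 9]


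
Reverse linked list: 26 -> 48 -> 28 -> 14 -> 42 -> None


Step 1: curr=26, set curr.next=prev(None) | reversed so far: 26
Step 2: curr=48, set curr.next=prev(26) | reversed so far: 48 -> 26
Step 3: curr=28, set curr.next=prev(48) | reversed so far: 28 -> 48 -> 26
Step 4: curr=14, set curr.next=prev(28) | reversed so far: 14 -> 28 -> 48 -> 26
Step 5: curr=42, set curr.next=prev(14) | reversed so far: 42 -> 14 -> 28 -> 48 -> 26

42 -> 14 -> 28 -> 48 -> 26 -> None


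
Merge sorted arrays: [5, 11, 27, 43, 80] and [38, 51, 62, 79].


Take 5 from A
Take 11 from A
Take 27 from A
Take 38 from B
Take 43 from A
Take 51 from B
Take 62 from B
Take 79 from B

Merged: [5, 11, 27, 38, 43, 51, 62, 79, 80]


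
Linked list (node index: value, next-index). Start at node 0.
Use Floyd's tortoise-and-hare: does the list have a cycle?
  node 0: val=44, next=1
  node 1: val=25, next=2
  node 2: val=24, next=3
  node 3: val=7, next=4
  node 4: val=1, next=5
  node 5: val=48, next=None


Floyd's tortoise (slow, +1) and hare (fast, +2):
  init: slow=0, fast=0
  step 1: slow=1, fast=2
  step 2: slow=2, fast=4
  step 3: fast 4->5->None, no cycle

Cycle: no


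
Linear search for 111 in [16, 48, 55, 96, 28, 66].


i=0: 16!=111
i=1: 48!=111
i=2: 55!=111
i=3: 96!=111
i=4: 28!=111
i=5: 66!=111

Not found, 6 comps


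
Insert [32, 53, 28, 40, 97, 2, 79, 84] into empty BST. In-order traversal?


Insert 32: root
Insert 53: R from 32
Insert 28: L from 32
Insert 40: R from 32 -> L from 53
Insert 97: R from 32 -> R from 53
Insert 2: L from 32 -> L from 28
Insert 79: R from 32 -> R from 53 -> L from 97
Insert 84: R from 32 -> R from 53 -> L from 97 -> R from 79

In-order: [2, 28, 32, 40, 53, 79, 84, 97]


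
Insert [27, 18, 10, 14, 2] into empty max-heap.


Insert 27: [27]
Insert 18: [27, 18]
Insert 10: [27, 18, 10]
Insert 14: [27, 18, 10, 14]
Insert 2: [27, 18, 10, 14, 2]

Final heap: [27, 18, 10, 14, 2]


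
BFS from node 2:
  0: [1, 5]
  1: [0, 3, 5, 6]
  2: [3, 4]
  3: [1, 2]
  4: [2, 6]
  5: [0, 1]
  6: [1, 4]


Visit 2, enqueue [3, 4]
Visit 3, enqueue [1]
Visit 4, enqueue [6]
Visit 1, enqueue [0, 5]
Visit 6, enqueue []
Visit 0, enqueue []
Visit 5, enqueue []

BFS order: [2, 3, 4, 1, 6, 0, 5]


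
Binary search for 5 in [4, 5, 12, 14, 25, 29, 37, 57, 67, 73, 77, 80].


Step 1: lo=0, hi=11, mid=5, val=29
Step 2: lo=0, hi=4, mid=2, val=12
Step 3: lo=0, hi=1, mid=0, val=4
Step 4: lo=1, hi=1, mid=1, val=5

Found at index 1


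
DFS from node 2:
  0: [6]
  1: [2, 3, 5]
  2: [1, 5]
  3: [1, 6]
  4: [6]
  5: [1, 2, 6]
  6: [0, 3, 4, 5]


Visit 2, push [5, 1]
Visit 1, push [5, 3]
Visit 3, push [6]
Visit 6, push [5, 4, 0]
Visit 0, push []
Visit 4, push []
Visit 5, push []

DFS order: [2, 1, 3, 6, 0, 4, 5]


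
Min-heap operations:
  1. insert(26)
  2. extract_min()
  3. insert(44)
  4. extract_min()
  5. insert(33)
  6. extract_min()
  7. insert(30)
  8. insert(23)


insert(26) -> [26]
extract_min()->26, []
insert(44) -> [44]
extract_min()->44, []
insert(33) -> [33]
extract_min()->33, []
insert(30) -> [30]
insert(23) -> [23, 30]

Final heap: [23, 30]


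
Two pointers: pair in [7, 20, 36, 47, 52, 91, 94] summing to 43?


lo=0(7)+hi=6(94)=101
lo=0(7)+hi=5(91)=98
lo=0(7)+hi=4(52)=59
lo=0(7)+hi=3(47)=54
lo=0(7)+hi=2(36)=43

Yes: 7+36=43


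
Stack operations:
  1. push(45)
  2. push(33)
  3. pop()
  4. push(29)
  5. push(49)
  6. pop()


push(45) -> [45]
push(33) -> [45, 33]
pop()->33, [45]
push(29) -> [45, 29]
push(49) -> [45, 29, 49]
pop()->49, [45, 29]

Final stack: [45, 29]


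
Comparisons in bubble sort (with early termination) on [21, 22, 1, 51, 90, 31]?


Algorithm: bubble sort (with early termination)
Input: [21, 22, 1, 51, 90, 31]
Sorted: [1, 21, 22, 31, 51, 90]

12


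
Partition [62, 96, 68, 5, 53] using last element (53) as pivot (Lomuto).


Pivot: 53
  5 <= 53: swap -> [5, 96, 68, 62, 53]
Place pivot at 1: [5, 53, 68, 62, 96]

Partitioned: [5, 53, 68, 62, 96]


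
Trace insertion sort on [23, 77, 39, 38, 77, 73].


Initial: [23, 77, 39, 38, 77, 73]
Insert 77: [23, 77, 39, 38, 77, 73]
Insert 39: [23, 39, 77, 38, 77, 73]
Insert 38: [23, 38, 39, 77, 77, 73]
Insert 77: [23, 38, 39, 77, 77, 73]
Insert 73: [23, 38, 39, 73, 77, 77]

Sorted: [23, 38, 39, 73, 77, 77]


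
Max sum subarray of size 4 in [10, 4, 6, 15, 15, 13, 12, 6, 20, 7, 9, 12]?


[0:4]: 35
[1:5]: 40
[2:6]: 49
[3:7]: 55
[4:8]: 46
[5:9]: 51
[6:10]: 45
[7:11]: 42
[8:12]: 48

Max: 55 at [3:7]
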